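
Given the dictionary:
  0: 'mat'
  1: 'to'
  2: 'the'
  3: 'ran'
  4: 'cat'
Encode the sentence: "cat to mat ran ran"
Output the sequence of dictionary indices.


Look up each word in the dictionary:
  'cat' -> 4
  'to' -> 1
  'mat' -> 0
  'ran' -> 3
  'ran' -> 3

Encoded: [4, 1, 0, 3, 3]


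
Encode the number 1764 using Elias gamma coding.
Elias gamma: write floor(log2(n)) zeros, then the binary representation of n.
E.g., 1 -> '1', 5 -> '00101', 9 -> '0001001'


num_bits = floor(log2(1764)) + 1 = 11
leading_zeros = num_bits - 1 = 10
binary(1764) = 11011100100

Elias gamma(1764) = '0000000000' + '11011100100' = 000000000011011100100 (21 bits)


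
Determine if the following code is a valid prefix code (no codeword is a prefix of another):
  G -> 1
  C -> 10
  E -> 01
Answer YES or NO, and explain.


Checking each pair (does one codeword prefix another?):
  G='1' vs C='10': prefix -- VIOLATION

NO -- this is NOT a valid prefix code. G (1) is a prefix of C (10).


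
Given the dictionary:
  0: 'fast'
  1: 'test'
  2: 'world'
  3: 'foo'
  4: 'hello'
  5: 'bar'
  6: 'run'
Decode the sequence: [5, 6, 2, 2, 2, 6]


Look up each index in the dictionary:
  5 -> 'bar'
  6 -> 'run'
  2 -> 'world'
  2 -> 'world'
  2 -> 'world'
  6 -> 'run'

Decoded: "bar run world world world run"


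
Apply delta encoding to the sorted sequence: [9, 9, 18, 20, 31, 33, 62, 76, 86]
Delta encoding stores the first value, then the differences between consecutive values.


First value: 9
Deltas:
  9 - 9 = 0
  18 - 9 = 9
  20 - 18 = 2
  31 - 20 = 11
  33 - 31 = 2
  62 - 33 = 29
  76 - 62 = 14
  86 - 76 = 10


Delta encoded: [9, 0, 9, 2, 11, 2, 29, 14, 10]


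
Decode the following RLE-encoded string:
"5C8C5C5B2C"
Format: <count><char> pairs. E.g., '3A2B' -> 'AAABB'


Expanding each <count><char> pair:
  5C -> 'CCCCC'
  8C -> 'CCCCCCCC'
  5C -> 'CCCCC'
  5B -> 'BBBBB'
  2C -> 'CC'

Decoded = CCCCCCCCCCCCCCCCCCBBBBBCC


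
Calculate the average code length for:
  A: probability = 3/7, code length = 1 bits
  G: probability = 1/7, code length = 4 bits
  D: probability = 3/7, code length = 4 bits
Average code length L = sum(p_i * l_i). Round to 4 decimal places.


Weighted contributions p_i * l_i:
  A: (3/7) * 1 = 3/7
  G: (1/7) * 4 = 4/7
  D: (3/7) * 4 = 12/7
Sum = (3 + 4 + 12)/7 = 19/7

L = 19/7 = 2.7143 bits/symbol


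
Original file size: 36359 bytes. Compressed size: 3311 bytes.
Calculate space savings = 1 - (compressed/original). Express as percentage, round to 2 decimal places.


ratio = compressed/original = 3311/36359 = 0.091064
savings = 1 - ratio = 1 - 0.091064 = 0.908936
as a percentage: 0.908936 * 100 = 90.89%

Space savings = 1 - 3311/36359 = 90.89%


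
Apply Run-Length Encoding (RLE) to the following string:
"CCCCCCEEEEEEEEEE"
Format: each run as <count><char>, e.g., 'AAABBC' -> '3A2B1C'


Scanning runs left to right:
  i=0: run of 'C' x 6 -> '6C'
  i=6: run of 'E' x 10 -> '10E'

RLE = 6C10E


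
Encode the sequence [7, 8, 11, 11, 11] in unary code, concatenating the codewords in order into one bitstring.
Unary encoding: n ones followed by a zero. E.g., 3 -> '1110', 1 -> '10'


Encode each number as n ones followed by a terminating 0:
  7 -> 11111110 (8 bits)
  8 -> 111111110 (9 bits)
  11 -> 111111111110 (12 bits)
  11 -> 111111111110 (12 bits)
  11 -> 111111111110 (12 bits)
Total length = 8 + 9 + 12 + 12 + 12 = 53 bits.

Unary([7, 8, 11, 11, 11]) = 11111110111111110111111111110111111111110111111111110 (53 bits)


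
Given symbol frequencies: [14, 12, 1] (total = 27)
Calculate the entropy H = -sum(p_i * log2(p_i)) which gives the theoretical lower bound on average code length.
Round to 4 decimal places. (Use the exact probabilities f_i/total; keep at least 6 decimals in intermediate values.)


Per-symbol terms -p_i * log2(p_i) with p_i = f_i/27:
  p = 14/27 = 0.518519: log2(p) = -0.947533, -p*log2(p) = 0.491313
  p = 12/27 = 0.444444: log2(p) = -1.169925, -p*log2(p) = 0.519967
  p = 1/27 = 0.037037: log2(p) = -4.754888, -p*log2(p) = 0.176107
H = 0.491313 + 0.519967 + 0.176107 = 1.187387

H = 1.1874 bits/symbol


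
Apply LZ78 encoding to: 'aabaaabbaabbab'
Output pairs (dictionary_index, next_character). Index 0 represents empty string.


LZ78 encoding steps:
Dictionary: {0: ''}
Step 1: w='' (idx 0), next='a' -> output (0, 'a'), add 'a' as idx 1
Step 2: w='a' (idx 1), next='b' -> output (1, 'b'), add 'ab' as idx 2
Step 3: w='a' (idx 1), next='a' -> output (1, 'a'), add 'aa' as idx 3
Step 4: w='ab' (idx 2), next='b' -> output (2, 'b'), add 'abb' as idx 4
Step 5: w='aa' (idx 3), next='b' -> output (3, 'b'), add 'aab' as idx 5
Step 6: w='' (idx 0), next='b' -> output (0, 'b'), add 'b' as idx 6
Step 7: w='ab' (idx 2), end of input -> output (2, '')


Encoded: [(0, 'a'), (1, 'b'), (1, 'a'), (2, 'b'), (3, 'b'), (0, 'b'), (2, '')]


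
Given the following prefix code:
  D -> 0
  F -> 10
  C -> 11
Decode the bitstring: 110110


Decoding step by step:
Bits 11 -> C
Bits 0 -> D
Bits 11 -> C
Bits 0 -> D


Decoded message: CDCD


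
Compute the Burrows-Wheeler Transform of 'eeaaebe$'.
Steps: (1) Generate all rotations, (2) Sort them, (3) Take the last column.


Rotations (sorted):
  0: $eeaaebe -> last char: e
  1: aaebe$ee -> last char: e
  2: aebe$eea -> last char: a
  3: be$eeaae -> last char: e
  4: e$eeaaeb -> last char: b
  5: eaaebe$e -> last char: e
  6: ebe$eeaa -> last char: a
  7: eeaaebe$ -> last char: $


BWT = eeaebea$


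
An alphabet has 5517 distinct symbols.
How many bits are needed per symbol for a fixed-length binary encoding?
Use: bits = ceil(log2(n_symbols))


log2(5517) = 12.4297
Bracket: 2^12 = 4096 < 5517 <= 2^13 = 8192
So ceil(log2(5517)) = 13

bits = ceil(log2(5517)) = ceil(12.4297) = 13 bits


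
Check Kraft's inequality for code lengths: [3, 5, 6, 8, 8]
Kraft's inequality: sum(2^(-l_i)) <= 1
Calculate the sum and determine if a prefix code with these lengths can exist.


Sum = 2^(-3) + 2^(-5) + 2^(-6) + 2^(-8) + 2^(-8)
    = 0.125 + 0.03125 + 0.015625 + 0.00390625 + 0.00390625
    = 46/256 = 0.1796875
Since 0.1796875 <= 1, Kraft's inequality IS satisfied.
A prefix code with these lengths CAN exist.

Kraft sum = 0.1796875. Satisfied.


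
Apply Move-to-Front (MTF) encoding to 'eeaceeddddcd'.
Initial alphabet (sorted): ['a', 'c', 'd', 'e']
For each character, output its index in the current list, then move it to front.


MTF encoding:
'e': index 3 in ['a', 'c', 'd', 'e'] -> ['e', 'a', 'c', 'd']
'e': index 0 in ['e', 'a', 'c', 'd'] -> ['e', 'a', 'c', 'd']
'a': index 1 in ['e', 'a', 'c', 'd'] -> ['a', 'e', 'c', 'd']
'c': index 2 in ['a', 'e', 'c', 'd'] -> ['c', 'a', 'e', 'd']
'e': index 2 in ['c', 'a', 'e', 'd'] -> ['e', 'c', 'a', 'd']
'e': index 0 in ['e', 'c', 'a', 'd'] -> ['e', 'c', 'a', 'd']
'd': index 3 in ['e', 'c', 'a', 'd'] -> ['d', 'e', 'c', 'a']
'd': index 0 in ['d', 'e', 'c', 'a'] -> ['d', 'e', 'c', 'a']
'd': index 0 in ['d', 'e', 'c', 'a'] -> ['d', 'e', 'c', 'a']
'd': index 0 in ['d', 'e', 'c', 'a'] -> ['d', 'e', 'c', 'a']
'c': index 2 in ['d', 'e', 'c', 'a'] -> ['c', 'd', 'e', 'a']
'd': index 1 in ['c', 'd', 'e', 'a'] -> ['d', 'c', 'e', 'a']


Output: [3, 0, 1, 2, 2, 0, 3, 0, 0, 0, 2, 1]


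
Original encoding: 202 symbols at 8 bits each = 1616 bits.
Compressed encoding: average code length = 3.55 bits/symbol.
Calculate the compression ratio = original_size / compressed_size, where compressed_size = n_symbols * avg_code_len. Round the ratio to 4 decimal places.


original_size = n_symbols * orig_bits = 202 * 8 = 1616 bits
compressed_size = n_symbols * avg_code_len = 202 * 3.55 = 717.1 bits
ratio = original_size / compressed_size = 1616 / 717.1 = 2.2535

Compression ratio = 2.2535


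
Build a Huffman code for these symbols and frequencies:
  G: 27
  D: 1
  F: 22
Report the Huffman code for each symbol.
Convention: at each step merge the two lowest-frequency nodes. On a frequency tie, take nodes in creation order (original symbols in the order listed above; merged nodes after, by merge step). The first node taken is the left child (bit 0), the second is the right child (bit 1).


Huffman tree construction:
Step 1: Merge D(1) + F(22) = 23
Step 2: Merge (D+F)(23) + G(27) = 50
Read each symbol's code off the tree from the root (left child = 0, right child = 1).

Codes:
  G: 1 (length 1)
  D: 00 (length 2)
  F: 01 (length 2)
Average code length: 73/50 = 1.4600 bits/symbol


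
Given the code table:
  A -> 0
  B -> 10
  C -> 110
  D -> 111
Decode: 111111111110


Decoding:
111 -> D
111 -> D
111 -> D
110 -> C


Result: DDDC


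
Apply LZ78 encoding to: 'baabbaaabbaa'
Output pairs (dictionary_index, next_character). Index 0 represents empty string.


LZ78 encoding steps:
Dictionary: {0: ''}
Step 1: w='' (idx 0), next='b' -> output (0, 'b'), add 'b' as idx 1
Step 2: w='' (idx 0), next='a' -> output (0, 'a'), add 'a' as idx 2
Step 3: w='a' (idx 2), next='b' -> output (2, 'b'), add 'ab' as idx 3
Step 4: w='b' (idx 1), next='a' -> output (1, 'a'), add 'ba' as idx 4
Step 5: w='a' (idx 2), next='a' -> output (2, 'a'), add 'aa' as idx 5
Step 6: w='b' (idx 1), next='b' -> output (1, 'b'), add 'bb' as idx 6
Step 7: w='aa' (idx 5), end of input -> output (5, '')


Encoded: [(0, 'b'), (0, 'a'), (2, 'b'), (1, 'a'), (2, 'a'), (1, 'b'), (5, '')]


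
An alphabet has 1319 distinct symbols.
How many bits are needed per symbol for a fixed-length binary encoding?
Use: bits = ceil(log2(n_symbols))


log2(1319) = 10.3652
Bracket: 2^10 = 1024 < 1319 <= 2^11 = 2048
So ceil(log2(1319)) = 11

bits = ceil(log2(1319)) = ceil(10.3652) = 11 bits


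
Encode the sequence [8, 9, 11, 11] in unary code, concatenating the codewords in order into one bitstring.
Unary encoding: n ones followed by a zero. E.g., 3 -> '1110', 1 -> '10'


Encode each number as n ones followed by a terminating 0:
  8 -> 111111110 (9 bits)
  9 -> 1111111110 (10 bits)
  11 -> 111111111110 (12 bits)
  11 -> 111111111110 (12 bits)
Total length = 9 + 10 + 12 + 12 = 43 bits.

Unary([8, 9, 11, 11]) = 1111111101111111110111111111110111111111110 (43 bits)


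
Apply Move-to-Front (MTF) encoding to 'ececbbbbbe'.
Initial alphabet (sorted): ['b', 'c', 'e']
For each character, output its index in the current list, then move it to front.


MTF encoding:
'e': index 2 in ['b', 'c', 'e'] -> ['e', 'b', 'c']
'c': index 2 in ['e', 'b', 'c'] -> ['c', 'e', 'b']
'e': index 1 in ['c', 'e', 'b'] -> ['e', 'c', 'b']
'c': index 1 in ['e', 'c', 'b'] -> ['c', 'e', 'b']
'b': index 2 in ['c', 'e', 'b'] -> ['b', 'c', 'e']
'b': index 0 in ['b', 'c', 'e'] -> ['b', 'c', 'e']
'b': index 0 in ['b', 'c', 'e'] -> ['b', 'c', 'e']
'b': index 0 in ['b', 'c', 'e'] -> ['b', 'c', 'e']
'b': index 0 in ['b', 'c', 'e'] -> ['b', 'c', 'e']
'e': index 2 in ['b', 'c', 'e'] -> ['e', 'b', 'c']


Output: [2, 2, 1, 1, 2, 0, 0, 0, 0, 2]


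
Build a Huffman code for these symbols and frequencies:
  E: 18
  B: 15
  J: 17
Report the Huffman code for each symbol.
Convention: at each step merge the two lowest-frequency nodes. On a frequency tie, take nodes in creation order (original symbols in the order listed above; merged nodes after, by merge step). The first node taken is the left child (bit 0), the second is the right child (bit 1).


Huffman tree construction:
Step 1: Merge B(15) + J(17) = 32
Step 2: Merge E(18) + (B+J)(32) = 50
Read each symbol's code off the tree from the root (left child = 0, right child = 1).

Codes:
  E: 0 (length 1)
  B: 10 (length 2)
  J: 11 (length 2)
Average code length: 82/50 = 1.6400 bits/symbol


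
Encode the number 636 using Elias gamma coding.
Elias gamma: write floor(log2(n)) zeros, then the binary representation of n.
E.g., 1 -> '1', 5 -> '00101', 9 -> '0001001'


num_bits = floor(log2(636)) + 1 = 10
leading_zeros = num_bits - 1 = 9
binary(636) = 1001111100

Elias gamma(636) = '000000000' + '1001111100' = 0000000001001111100 (19 bits)


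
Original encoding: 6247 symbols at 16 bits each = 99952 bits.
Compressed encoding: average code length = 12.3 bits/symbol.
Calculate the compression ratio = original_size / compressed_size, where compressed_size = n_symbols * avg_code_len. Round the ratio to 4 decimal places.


original_size = n_symbols * orig_bits = 6247 * 16 = 99952 bits
compressed_size = n_symbols * avg_code_len = 6247 * 12.3 = 76838.1 bits
ratio = original_size / compressed_size = 99952 / 76838.1 = 1.3008

Compression ratio = 1.3008


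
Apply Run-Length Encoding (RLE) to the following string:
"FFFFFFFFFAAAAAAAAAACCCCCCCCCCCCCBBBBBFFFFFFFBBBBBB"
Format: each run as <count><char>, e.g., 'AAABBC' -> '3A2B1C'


Scanning runs left to right:
  i=0: run of 'F' x 9 -> '9F'
  i=9: run of 'A' x 10 -> '10A'
  i=19: run of 'C' x 13 -> '13C'
  i=32: run of 'B' x 5 -> '5B'
  i=37: run of 'F' x 7 -> '7F'
  i=44: run of 'B' x 6 -> '6B'

RLE = 9F10A13C5B7F6B


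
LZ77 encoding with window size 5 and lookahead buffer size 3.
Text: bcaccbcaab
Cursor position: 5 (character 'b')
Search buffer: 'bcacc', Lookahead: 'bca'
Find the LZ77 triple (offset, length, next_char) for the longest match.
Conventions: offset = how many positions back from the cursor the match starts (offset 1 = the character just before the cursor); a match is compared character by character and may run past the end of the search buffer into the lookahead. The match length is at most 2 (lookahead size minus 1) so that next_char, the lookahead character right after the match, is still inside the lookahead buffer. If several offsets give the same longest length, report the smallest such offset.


Try each offset into the search buffer:
  offset=1 (pos 4, char 'c'): match length 0
  offset=2 (pos 3, char 'c'): match length 0
  offset=3 (pos 2, char 'a'): match length 0
  offset=4 (pos 1, char 'c'): match length 0
  offset=5 (pos 0, char 'b'): match length 2
Longest match has length 2 at offset 5.
next_char = character at position 5 + 2 = 7 -> 'a'

Best match: offset=5, length=2 (matching 'bc' starting at position 0)
LZ77 triple: (5, 2, 'a')


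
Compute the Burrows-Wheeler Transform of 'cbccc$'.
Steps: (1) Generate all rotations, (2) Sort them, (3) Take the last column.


Rotations (sorted):
  0: $cbccc -> last char: c
  1: bccc$c -> last char: c
  2: c$cbcc -> last char: c
  3: cbccc$ -> last char: $
  4: cc$cbc -> last char: c
  5: ccc$cb -> last char: b


BWT = ccc$cb


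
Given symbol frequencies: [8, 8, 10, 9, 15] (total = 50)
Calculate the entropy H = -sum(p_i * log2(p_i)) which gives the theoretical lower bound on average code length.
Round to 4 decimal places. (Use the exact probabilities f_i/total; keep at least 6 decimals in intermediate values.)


Per-symbol terms -p_i * log2(p_i) with p_i = f_i/50:
  p = 8/50 = 0.160000: log2(p) = -2.643856, -p*log2(p) = 0.423017
  p = 8/50 = 0.160000: log2(p) = -2.643856, -p*log2(p) = 0.423017
  p = 10/50 = 0.200000: log2(p) = -2.321928, -p*log2(p) = 0.464386
  p = 9/50 = 0.180000: log2(p) = -2.473931, -p*log2(p) = 0.445308
  p = 15/50 = 0.300000: log2(p) = -1.736966, -p*log2(p) = 0.521090
H = 0.423017 + 0.423017 + 0.464386 + 0.445308 + 0.521090 = 2.276818

H = 2.2768 bits/symbol


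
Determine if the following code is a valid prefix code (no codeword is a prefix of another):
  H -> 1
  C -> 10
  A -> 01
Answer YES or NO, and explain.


Checking each pair (does one codeword prefix another?):
  H='1' vs C='10': prefix -- VIOLATION

NO -- this is NOT a valid prefix code. H (1) is a prefix of C (10).


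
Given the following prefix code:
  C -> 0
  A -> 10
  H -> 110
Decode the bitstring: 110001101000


Decoding step by step:
Bits 110 -> H
Bits 0 -> C
Bits 0 -> C
Bits 110 -> H
Bits 10 -> A
Bits 0 -> C
Bits 0 -> C


Decoded message: HCCHACC


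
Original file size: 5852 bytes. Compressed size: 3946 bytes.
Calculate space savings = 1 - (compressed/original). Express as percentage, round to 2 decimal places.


ratio = compressed/original = 3946/5852 = 0.674299
savings = 1 - ratio = 1 - 0.674299 = 0.325701
as a percentage: 0.325701 * 100 = 32.57%

Space savings = 1 - 3946/5852 = 32.57%


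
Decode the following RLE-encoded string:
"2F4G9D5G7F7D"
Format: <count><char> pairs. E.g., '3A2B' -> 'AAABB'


Expanding each <count><char> pair:
  2F -> 'FF'
  4G -> 'GGGG'
  9D -> 'DDDDDDDDD'
  5G -> 'GGGGG'
  7F -> 'FFFFFFF'
  7D -> 'DDDDDDD'

Decoded = FFGGGGDDDDDDDDDGGGGGFFFFFFFDDDDDDD


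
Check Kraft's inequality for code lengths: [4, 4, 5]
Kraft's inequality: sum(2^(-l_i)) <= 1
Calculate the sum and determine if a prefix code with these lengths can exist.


Sum = 2^(-4) + 2^(-4) + 2^(-5)
    = 0.0625 + 0.0625 + 0.03125
    = 5/32 = 0.15625
Since 0.15625 <= 1, Kraft's inequality IS satisfied.
A prefix code with these lengths CAN exist.

Kraft sum = 0.15625. Satisfied.


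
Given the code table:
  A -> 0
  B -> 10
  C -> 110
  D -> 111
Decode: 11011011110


Decoding:
110 -> C
110 -> C
111 -> D
10 -> B


Result: CCDB


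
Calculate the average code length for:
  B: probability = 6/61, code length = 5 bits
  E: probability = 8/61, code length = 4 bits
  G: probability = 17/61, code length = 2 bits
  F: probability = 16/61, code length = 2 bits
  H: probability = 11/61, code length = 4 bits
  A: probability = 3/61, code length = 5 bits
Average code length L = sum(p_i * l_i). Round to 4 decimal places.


Weighted contributions p_i * l_i:
  B: (6/61) * 5 = 30/61
  E: (8/61) * 4 = 32/61
  G: (17/61) * 2 = 34/61
  F: (16/61) * 2 = 32/61
  H: (11/61) * 4 = 44/61
  A: (3/61) * 5 = 15/61
Sum = (30 + 32 + 34 + 32 + 44 + 15)/61 = 187/61

L = 187/61 = 3.0656 bits/symbol


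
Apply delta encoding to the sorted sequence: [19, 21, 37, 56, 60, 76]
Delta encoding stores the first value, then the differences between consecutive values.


First value: 19
Deltas:
  21 - 19 = 2
  37 - 21 = 16
  56 - 37 = 19
  60 - 56 = 4
  76 - 60 = 16


Delta encoded: [19, 2, 16, 19, 4, 16]


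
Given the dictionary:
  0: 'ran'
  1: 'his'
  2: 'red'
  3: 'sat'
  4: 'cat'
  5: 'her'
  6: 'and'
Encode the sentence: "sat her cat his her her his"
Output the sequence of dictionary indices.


Look up each word in the dictionary:
  'sat' -> 3
  'her' -> 5
  'cat' -> 4
  'his' -> 1
  'her' -> 5
  'her' -> 5
  'his' -> 1

Encoded: [3, 5, 4, 1, 5, 5, 1]


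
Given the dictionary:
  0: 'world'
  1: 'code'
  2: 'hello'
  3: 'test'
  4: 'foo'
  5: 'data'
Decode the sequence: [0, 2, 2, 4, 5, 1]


Look up each index in the dictionary:
  0 -> 'world'
  2 -> 'hello'
  2 -> 'hello'
  4 -> 'foo'
  5 -> 'data'
  1 -> 'code'

Decoded: "world hello hello foo data code"


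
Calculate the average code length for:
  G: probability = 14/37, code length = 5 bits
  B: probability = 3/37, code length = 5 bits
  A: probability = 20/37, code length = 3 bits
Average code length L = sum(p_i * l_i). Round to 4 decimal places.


Weighted contributions p_i * l_i:
  G: (14/37) * 5 = 70/37
  B: (3/37) * 5 = 15/37
  A: (20/37) * 3 = 60/37
Sum = (70 + 15 + 60)/37 = 145/37

L = 145/37 = 3.9189 bits/symbol


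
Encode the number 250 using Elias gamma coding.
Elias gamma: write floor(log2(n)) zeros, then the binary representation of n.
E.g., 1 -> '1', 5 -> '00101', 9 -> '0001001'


num_bits = floor(log2(250)) + 1 = 8
leading_zeros = num_bits - 1 = 7
binary(250) = 11111010

Elias gamma(250) = '0000000' + '11111010' = 000000011111010 (15 bits)


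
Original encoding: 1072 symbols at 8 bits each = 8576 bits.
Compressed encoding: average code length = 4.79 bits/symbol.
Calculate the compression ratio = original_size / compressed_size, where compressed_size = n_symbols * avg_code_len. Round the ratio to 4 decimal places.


original_size = n_symbols * orig_bits = 1072 * 8 = 8576 bits
compressed_size = n_symbols * avg_code_len = 1072 * 4.79 = 5134.88 bits
ratio = original_size / compressed_size = 8576 / 5134.88 = 1.6701

Compression ratio = 1.6701


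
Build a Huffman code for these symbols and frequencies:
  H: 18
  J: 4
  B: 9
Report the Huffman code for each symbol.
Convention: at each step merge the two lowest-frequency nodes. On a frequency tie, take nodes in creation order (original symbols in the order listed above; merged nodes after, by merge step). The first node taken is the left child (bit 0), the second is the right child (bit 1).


Huffman tree construction:
Step 1: Merge J(4) + B(9) = 13
Step 2: Merge (J+B)(13) + H(18) = 31
Read each symbol's code off the tree from the root (left child = 0, right child = 1).

Codes:
  H: 1 (length 1)
  J: 00 (length 2)
  B: 01 (length 2)
Average code length: 44/31 = 1.4194 bits/symbol


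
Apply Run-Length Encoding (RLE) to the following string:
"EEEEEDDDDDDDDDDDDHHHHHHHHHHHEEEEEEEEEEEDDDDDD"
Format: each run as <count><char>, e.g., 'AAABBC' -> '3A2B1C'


Scanning runs left to right:
  i=0: run of 'E' x 5 -> '5E'
  i=5: run of 'D' x 12 -> '12D'
  i=17: run of 'H' x 11 -> '11H'
  i=28: run of 'E' x 11 -> '11E'
  i=39: run of 'D' x 6 -> '6D'

RLE = 5E12D11H11E6D


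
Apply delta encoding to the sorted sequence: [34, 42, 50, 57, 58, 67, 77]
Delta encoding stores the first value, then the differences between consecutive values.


First value: 34
Deltas:
  42 - 34 = 8
  50 - 42 = 8
  57 - 50 = 7
  58 - 57 = 1
  67 - 58 = 9
  77 - 67 = 10


Delta encoded: [34, 8, 8, 7, 1, 9, 10]


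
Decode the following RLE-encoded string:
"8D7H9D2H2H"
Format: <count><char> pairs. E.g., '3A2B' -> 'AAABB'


Expanding each <count><char> pair:
  8D -> 'DDDDDDDD'
  7H -> 'HHHHHHH'
  9D -> 'DDDDDDDDD'
  2H -> 'HH'
  2H -> 'HH'

Decoded = DDDDDDDDHHHHHHHDDDDDDDDDHHHH


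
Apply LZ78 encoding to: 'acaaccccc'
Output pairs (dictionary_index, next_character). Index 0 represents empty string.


LZ78 encoding steps:
Dictionary: {0: ''}
Step 1: w='' (idx 0), next='a' -> output (0, 'a'), add 'a' as idx 1
Step 2: w='' (idx 0), next='c' -> output (0, 'c'), add 'c' as idx 2
Step 3: w='a' (idx 1), next='a' -> output (1, 'a'), add 'aa' as idx 3
Step 4: w='c' (idx 2), next='c' -> output (2, 'c'), add 'cc' as idx 4
Step 5: w='cc' (idx 4), next='c' -> output (4, 'c'), add 'ccc' as idx 5


Encoded: [(0, 'a'), (0, 'c'), (1, 'a'), (2, 'c'), (4, 'c')]


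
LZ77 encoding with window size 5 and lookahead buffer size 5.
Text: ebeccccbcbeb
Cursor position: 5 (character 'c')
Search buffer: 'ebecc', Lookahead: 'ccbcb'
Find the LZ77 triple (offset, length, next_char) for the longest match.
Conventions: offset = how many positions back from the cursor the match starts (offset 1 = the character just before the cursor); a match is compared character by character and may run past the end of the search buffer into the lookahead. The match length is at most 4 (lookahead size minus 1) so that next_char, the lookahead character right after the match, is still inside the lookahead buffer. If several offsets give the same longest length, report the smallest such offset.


Try each offset into the search buffer:
  offset=1 (pos 4, char 'c'): match length 2
  offset=2 (pos 3, char 'c'): match length 2
  offset=3 (pos 2, char 'e'): match length 0
  offset=4 (pos 1, char 'b'): match length 0
  offset=5 (pos 0, char 'e'): match length 0
Longest match has length 2, found at offsets 1, 2; take the smallest, offset 1.
next_char = character at position 5 + 2 = 7 -> 'b'

Best match: offset=1, length=2 (matching 'cc' starting at position 4)
LZ77 triple: (1, 2, 'b')


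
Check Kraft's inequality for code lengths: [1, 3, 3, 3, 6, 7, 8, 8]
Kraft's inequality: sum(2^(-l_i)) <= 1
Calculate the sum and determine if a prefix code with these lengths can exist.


Sum = 2^(-1) + 2^(-3) + 2^(-3) + 2^(-3) + 2^(-6) + 2^(-7) + 2^(-8) + 2^(-8)
    = 0.5 + 0.125 + 0.125 + 0.125 + 0.015625 + 0.0078125 + 0.00390625 + 0.00390625
    = 232/256 = 0.90625
Since 0.90625 <= 1, Kraft's inequality IS satisfied.
A prefix code with these lengths CAN exist.

Kraft sum = 0.90625. Satisfied.


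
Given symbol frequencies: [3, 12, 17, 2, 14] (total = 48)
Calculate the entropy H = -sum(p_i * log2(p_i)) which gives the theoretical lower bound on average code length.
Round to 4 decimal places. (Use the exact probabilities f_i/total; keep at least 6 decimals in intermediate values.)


Per-symbol terms -p_i * log2(p_i) with p_i = f_i/48:
  p = 3/48 = 0.062500: log2(p) = -4.000000, -p*log2(p) = 0.250000
  p = 12/48 = 0.250000: log2(p) = -2.000000, -p*log2(p) = 0.500000
  p = 17/48 = 0.354167: log2(p) = -1.497500, -p*log2(p) = 0.530364
  p = 2/48 = 0.041667: log2(p) = -4.584963, -p*log2(p) = 0.191040
  p = 14/48 = 0.291667: log2(p) = -1.777608, -p*log2(p) = 0.518469
H = 0.250000 + 0.500000 + 0.530364 + 0.191040 + 0.518469 = 1.989873

H = 1.9899 bits/symbol


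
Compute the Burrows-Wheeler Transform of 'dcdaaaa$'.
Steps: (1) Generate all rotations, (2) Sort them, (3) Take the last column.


Rotations (sorted):
  0: $dcdaaaa -> last char: a
  1: a$dcdaaa -> last char: a
  2: aa$dcdaa -> last char: a
  3: aaa$dcda -> last char: a
  4: aaaa$dcd -> last char: d
  5: cdaaaa$d -> last char: d
  6: daaaa$dc -> last char: c
  7: dcdaaaa$ -> last char: $


BWT = aaaaddc$


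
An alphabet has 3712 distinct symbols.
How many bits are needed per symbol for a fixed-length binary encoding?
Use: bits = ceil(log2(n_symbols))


log2(3712) = 11.858
Bracket: 2^11 = 2048 < 3712 <= 2^12 = 4096
So ceil(log2(3712)) = 12

bits = ceil(log2(3712)) = ceil(11.858) = 12 bits


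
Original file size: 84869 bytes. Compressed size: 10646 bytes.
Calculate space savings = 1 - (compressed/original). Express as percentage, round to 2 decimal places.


ratio = compressed/original = 10646/84869 = 0.12544
savings = 1 - ratio = 1 - 0.12544 = 0.87456
as a percentage: 0.87456 * 100 = 87.46%

Space savings = 1 - 10646/84869 = 87.46%


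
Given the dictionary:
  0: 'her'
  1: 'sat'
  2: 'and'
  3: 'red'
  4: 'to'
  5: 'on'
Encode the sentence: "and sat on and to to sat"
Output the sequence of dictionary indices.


Look up each word in the dictionary:
  'and' -> 2
  'sat' -> 1
  'on' -> 5
  'and' -> 2
  'to' -> 4
  'to' -> 4
  'sat' -> 1

Encoded: [2, 1, 5, 2, 4, 4, 1]


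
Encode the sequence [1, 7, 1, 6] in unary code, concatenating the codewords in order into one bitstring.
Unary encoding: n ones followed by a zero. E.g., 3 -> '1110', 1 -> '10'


Encode each number as n ones followed by a terminating 0:
  1 -> 10 (2 bits)
  7 -> 11111110 (8 bits)
  1 -> 10 (2 bits)
  6 -> 1111110 (7 bits)
Total length = 2 + 8 + 2 + 7 = 19 bits.

Unary([1, 7, 1, 6]) = 1011111110101111110 (19 bits)


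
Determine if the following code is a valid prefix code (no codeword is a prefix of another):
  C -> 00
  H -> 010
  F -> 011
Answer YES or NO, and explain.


Checking each pair (does one codeword prefix another?):
  C='00' vs H='010': no prefix
  C='00' vs F='011': no prefix
  H='010' vs C='00': no prefix
  H='010' vs F='011': no prefix
  F='011' vs C='00': no prefix
  F='011' vs H='010': no prefix
No violation found over all pairs.

YES -- this is a valid prefix code. No codeword is a prefix of any other codeword.


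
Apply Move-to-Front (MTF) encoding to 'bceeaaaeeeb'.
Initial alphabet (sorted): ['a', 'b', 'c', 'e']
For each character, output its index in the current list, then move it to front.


MTF encoding:
'b': index 1 in ['a', 'b', 'c', 'e'] -> ['b', 'a', 'c', 'e']
'c': index 2 in ['b', 'a', 'c', 'e'] -> ['c', 'b', 'a', 'e']
'e': index 3 in ['c', 'b', 'a', 'e'] -> ['e', 'c', 'b', 'a']
'e': index 0 in ['e', 'c', 'b', 'a'] -> ['e', 'c', 'b', 'a']
'a': index 3 in ['e', 'c', 'b', 'a'] -> ['a', 'e', 'c', 'b']
'a': index 0 in ['a', 'e', 'c', 'b'] -> ['a', 'e', 'c', 'b']
'a': index 0 in ['a', 'e', 'c', 'b'] -> ['a', 'e', 'c', 'b']
'e': index 1 in ['a', 'e', 'c', 'b'] -> ['e', 'a', 'c', 'b']
'e': index 0 in ['e', 'a', 'c', 'b'] -> ['e', 'a', 'c', 'b']
'e': index 0 in ['e', 'a', 'c', 'b'] -> ['e', 'a', 'c', 'b']
'b': index 3 in ['e', 'a', 'c', 'b'] -> ['b', 'e', 'a', 'c']


Output: [1, 2, 3, 0, 3, 0, 0, 1, 0, 0, 3]


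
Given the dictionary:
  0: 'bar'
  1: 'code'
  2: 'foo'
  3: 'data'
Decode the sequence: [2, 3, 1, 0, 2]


Look up each index in the dictionary:
  2 -> 'foo'
  3 -> 'data'
  1 -> 'code'
  0 -> 'bar'
  2 -> 'foo'

Decoded: "foo data code bar foo"


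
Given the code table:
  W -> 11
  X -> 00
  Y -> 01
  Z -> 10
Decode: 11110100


Decoding:
11 -> W
11 -> W
01 -> Y
00 -> X


Result: WWYX


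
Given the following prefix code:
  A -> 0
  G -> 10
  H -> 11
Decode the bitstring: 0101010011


Decoding step by step:
Bits 0 -> A
Bits 10 -> G
Bits 10 -> G
Bits 10 -> G
Bits 0 -> A
Bits 11 -> H


Decoded message: AGGGAH


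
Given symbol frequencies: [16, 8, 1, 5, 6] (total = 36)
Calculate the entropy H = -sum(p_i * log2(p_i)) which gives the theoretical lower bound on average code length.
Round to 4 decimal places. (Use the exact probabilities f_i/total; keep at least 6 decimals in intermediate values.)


Per-symbol terms -p_i * log2(p_i) with p_i = f_i/36:
  p = 16/36 = 0.444444: log2(p) = -1.169925, -p*log2(p) = 0.519967
  p = 8/36 = 0.222222: log2(p) = -2.169925, -p*log2(p) = 0.482206
  p = 1/36 = 0.027778: log2(p) = -5.169925, -p*log2(p) = 0.143609
  p = 5/36 = 0.138889: log2(p) = -2.847997, -p*log2(p) = 0.395555
  p = 6/36 = 0.166667: log2(p) = -2.584963, -p*log2(p) = 0.430827
H = 0.519967 + 0.482206 + 0.143609 + 0.395555 + 0.430827 = 1.972164

H = 1.9722 bits/symbol


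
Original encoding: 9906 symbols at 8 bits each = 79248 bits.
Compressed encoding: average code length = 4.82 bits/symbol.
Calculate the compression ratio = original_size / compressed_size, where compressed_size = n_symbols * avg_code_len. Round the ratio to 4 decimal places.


original_size = n_symbols * orig_bits = 9906 * 8 = 79248 bits
compressed_size = n_symbols * avg_code_len = 9906 * 4.82 = 47746.92 bits
ratio = original_size / compressed_size = 79248 / 47746.92 = 1.6598

Compression ratio = 1.6598


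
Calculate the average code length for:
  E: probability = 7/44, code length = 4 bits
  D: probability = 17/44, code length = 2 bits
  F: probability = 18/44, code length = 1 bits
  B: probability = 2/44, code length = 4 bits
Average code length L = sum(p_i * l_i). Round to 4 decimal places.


Weighted contributions p_i * l_i:
  E: (7/44) * 4 = 28/44
  D: (17/44) * 2 = 34/44
  F: (18/44) * 1 = 18/44
  B: (2/44) * 4 = 8/44
Sum = (28 + 34 + 18 + 8)/44 = 88/44

L = 88/44 = 2.0000 bits/symbol


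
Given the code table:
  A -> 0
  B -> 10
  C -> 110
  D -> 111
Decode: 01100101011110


Decoding:
0 -> A
110 -> C
0 -> A
10 -> B
10 -> B
111 -> D
10 -> B


Result: ACABBDB


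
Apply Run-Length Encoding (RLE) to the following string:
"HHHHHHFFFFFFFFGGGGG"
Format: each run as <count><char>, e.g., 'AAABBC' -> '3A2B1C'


Scanning runs left to right:
  i=0: run of 'H' x 6 -> '6H'
  i=6: run of 'F' x 8 -> '8F'
  i=14: run of 'G' x 5 -> '5G'

RLE = 6H8F5G


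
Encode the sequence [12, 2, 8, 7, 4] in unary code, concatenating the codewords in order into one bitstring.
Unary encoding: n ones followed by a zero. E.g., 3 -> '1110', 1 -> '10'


Encode each number as n ones followed by a terminating 0:
  12 -> 1111111111110 (13 bits)
  2 -> 110 (3 bits)
  8 -> 111111110 (9 bits)
  7 -> 11111110 (8 bits)
  4 -> 11110 (5 bits)
Total length = 13 + 3 + 9 + 8 + 5 = 38 bits.

Unary([12, 2, 8, 7, 4]) = 11111111111101101111111101111111011110 (38 bits)


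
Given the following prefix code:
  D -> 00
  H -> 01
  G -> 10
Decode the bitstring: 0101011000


Decoding step by step:
Bits 01 -> H
Bits 01 -> H
Bits 01 -> H
Bits 10 -> G
Bits 00 -> D


Decoded message: HHHGD


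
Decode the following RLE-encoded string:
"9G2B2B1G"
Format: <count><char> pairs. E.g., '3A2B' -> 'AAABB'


Expanding each <count><char> pair:
  9G -> 'GGGGGGGGG'
  2B -> 'BB'
  2B -> 'BB'
  1G -> 'G'

Decoded = GGGGGGGGGBBBBG


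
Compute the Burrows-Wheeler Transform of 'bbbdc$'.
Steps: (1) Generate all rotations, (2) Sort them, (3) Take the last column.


Rotations (sorted):
  0: $bbbdc -> last char: c
  1: bbbdc$ -> last char: $
  2: bbdc$b -> last char: b
  3: bdc$bb -> last char: b
  4: c$bbbd -> last char: d
  5: dc$bbb -> last char: b


BWT = c$bbdb


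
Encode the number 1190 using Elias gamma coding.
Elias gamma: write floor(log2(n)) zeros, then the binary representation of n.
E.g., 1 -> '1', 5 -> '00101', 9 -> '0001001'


num_bits = floor(log2(1190)) + 1 = 11
leading_zeros = num_bits - 1 = 10
binary(1190) = 10010100110

Elias gamma(1190) = '0000000000' + '10010100110' = 000000000010010100110 (21 bits)


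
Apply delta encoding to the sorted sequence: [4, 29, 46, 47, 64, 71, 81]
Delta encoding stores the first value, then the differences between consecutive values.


First value: 4
Deltas:
  29 - 4 = 25
  46 - 29 = 17
  47 - 46 = 1
  64 - 47 = 17
  71 - 64 = 7
  81 - 71 = 10


Delta encoded: [4, 25, 17, 1, 17, 7, 10]


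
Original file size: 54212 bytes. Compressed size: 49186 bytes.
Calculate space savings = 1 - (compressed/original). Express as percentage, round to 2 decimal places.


ratio = compressed/original = 49186/54212 = 0.90729
savings = 1 - ratio = 1 - 0.90729 = 0.09271
as a percentage: 0.09271 * 100 = 9.27%

Space savings = 1 - 49186/54212 = 9.27%


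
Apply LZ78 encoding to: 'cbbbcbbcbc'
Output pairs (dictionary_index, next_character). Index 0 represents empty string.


LZ78 encoding steps:
Dictionary: {0: ''}
Step 1: w='' (idx 0), next='c' -> output (0, 'c'), add 'c' as idx 1
Step 2: w='' (idx 0), next='b' -> output (0, 'b'), add 'b' as idx 2
Step 3: w='b' (idx 2), next='b' -> output (2, 'b'), add 'bb' as idx 3
Step 4: w='c' (idx 1), next='b' -> output (1, 'b'), add 'cb' as idx 4
Step 5: w='b' (idx 2), next='c' -> output (2, 'c'), add 'bc' as idx 5
Step 6: w='bc' (idx 5), end of input -> output (5, '')


Encoded: [(0, 'c'), (0, 'b'), (2, 'b'), (1, 'b'), (2, 'c'), (5, '')]


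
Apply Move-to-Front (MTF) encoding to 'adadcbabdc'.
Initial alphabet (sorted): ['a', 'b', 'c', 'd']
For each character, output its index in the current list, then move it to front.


MTF encoding:
'a': index 0 in ['a', 'b', 'c', 'd'] -> ['a', 'b', 'c', 'd']
'd': index 3 in ['a', 'b', 'c', 'd'] -> ['d', 'a', 'b', 'c']
'a': index 1 in ['d', 'a', 'b', 'c'] -> ['a', 'd', 'b', 'c']
'd': index 1 in ['a', 'd', 'b', 'c'] -> ['d', 'a', 'b', 'c']
'c': index 3 in ['d', 'a', 'b', 'c'] -> ['c', 'd', 'a', 'b']
'b': index 3 in ['c', 'd', 'a', 'b'] -> ['b', 'c', 'd', 'a']
'a': index 3 in ['b', 'c', 'd', 'a'] -> ['a', 'b', 'c', 'd']
'b': index 1 in ['a', 'b', 'c', 'd'] -> ['b', 'a', 'c', 'd']
'd': index 3 in ['b', 'a', 'c', 'd'] -> ['d', 'b', 'a', 'c']
'c': index 3 in ['d', 'b', 'a', 'c'] -> ['c', 'd', 'b', 'a']


Output: [0, 3, 1, 1, 3, 3, 3, 1, 3, 3]


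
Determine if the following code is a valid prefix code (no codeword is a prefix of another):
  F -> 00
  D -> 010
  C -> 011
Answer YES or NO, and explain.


Checking each pair (does one codeword prefix another?):
  F='00' vs D='010': no prefix
  F='00' vs C='011': no prefix
  D='010' vs F='00': no prefix
  D='010' vs C='011': no prefix
  C='011' vs F='00': no prefix
  C='011' vs D='010': no prefix
No violation found over all pairs.

YES -- this is a valid prefix code. No codeword is a prefix of any other codeword.


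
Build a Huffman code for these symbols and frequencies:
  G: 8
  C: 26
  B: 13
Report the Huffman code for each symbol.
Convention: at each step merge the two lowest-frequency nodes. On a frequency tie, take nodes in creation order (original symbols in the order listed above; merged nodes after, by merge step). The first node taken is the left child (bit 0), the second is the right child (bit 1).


Huffman tree construction:
Step 1: Merge G(8) + B(13) = 21
Step 2: Merge (G+B)(21) + C(26) = 47
Read each symbol's code off the tree from the root (left child = 0, right child = 1).

Codes:
  G: 00 (length 2)
  C: 1 (length 1)
  B: 01 (length 2)
Average code length: 68/47 = 1.4468 bits/symbol


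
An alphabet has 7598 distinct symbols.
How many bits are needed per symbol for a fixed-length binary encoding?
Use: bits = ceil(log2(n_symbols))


log2(7598) = 12.8914
Bracket: 2^12 = 4096 < 7598 <= 2^13 = 8192
So ceil(log2(7598)) = 13

bits = ceil(log2(7598)) = ceil(12.8914) = 13 bits


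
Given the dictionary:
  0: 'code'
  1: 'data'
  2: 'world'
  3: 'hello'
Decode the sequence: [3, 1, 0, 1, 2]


Look up each index in the dictionary:
  3 -> 'hello'
  1 -> 'data'
  0 -> 'code'
  1 -> 'data'
  2 -> 'world'

Decoded: "hello data code data world"


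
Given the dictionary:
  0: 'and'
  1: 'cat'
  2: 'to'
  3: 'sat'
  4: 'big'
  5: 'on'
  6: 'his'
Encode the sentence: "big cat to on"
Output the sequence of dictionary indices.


Look up each word in the dictionary:
  'big' -> 4
  'cat' -> 1
  'to' -> 2
  'on' -> 5

Encoded: [4, 1, 2, 5]


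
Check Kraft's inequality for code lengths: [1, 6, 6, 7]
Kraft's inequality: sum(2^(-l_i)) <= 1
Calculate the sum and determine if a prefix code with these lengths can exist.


Sum = 2^(-1) + 2^(-6) + 2^(-6) + 2^(-7)
    = 0.5 + 0.015625 + 0.015625 + 0.0078125
    = 69/128 = 0.5390625
Since 0.5390625 <= 1, Kraft's inequality IS satisfied.
A prefix code with these lengths CAN exist.

Kraft sum = 0.5390625. Satisfied.


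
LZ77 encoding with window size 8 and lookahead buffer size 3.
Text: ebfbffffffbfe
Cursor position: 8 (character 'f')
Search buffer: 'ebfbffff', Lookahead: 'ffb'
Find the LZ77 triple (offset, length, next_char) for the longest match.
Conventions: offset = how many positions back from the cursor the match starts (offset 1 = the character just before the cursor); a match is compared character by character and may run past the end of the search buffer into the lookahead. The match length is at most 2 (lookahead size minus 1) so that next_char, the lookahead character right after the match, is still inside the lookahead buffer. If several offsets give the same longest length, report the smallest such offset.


Try each offset into the search buffer:
  offset=1 (pos 7, char 'f'): match length 2
  offset=2 (pos 6, char 'f'): match length 2
  offset=3 (pos 5, char 'f'): match length 2
  offset=4 (pos 4, char 'f'): match length 2
  offset=5 (pos 3, char 'b'): match length 0
  offset=6 (pos 2, char 'f'): match length 1
  offset=7 (pos 1, char 'b'): match length 0
  offset=8 (pos 0, char 'e'): match length 0
Longest match has length 2, found at offsets 1, 2, 3, 4; take the smallest, offset 1.
next_char = character at position 8 + 2 = 10 -> 'b'

Best match: offset=1, length=2 (matching 'ff' starting at position 7)
LZ77 triple: (1, 2, 'b')


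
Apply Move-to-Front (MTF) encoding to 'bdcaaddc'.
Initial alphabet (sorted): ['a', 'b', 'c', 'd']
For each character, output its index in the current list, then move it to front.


MTF encoding:
'b': index 1 in ['a', 'b', 'c', 'd'] -> ['b', 'a', 'c', 'd']
'd': index 3 in ['b', 'a', 'c', 'd'] -> ['d', 'b', 'a', 'c']
'c': index 3 in ['d', 'b', 'a', 'c'] -> ['c', 'd', 'b', 'a']
'a': index 3 in ['c', 'd', 'b', 'a'] -> ['a', 'c', 'd', 'b']
'a': index 0 in ['a', 'c', 'd', 'b'] -> ['a', 'c', 'd', 'b']
'd': index 2 in ['a', 'c', 'd', 'b'] -> ['d', 'a', 'c', 'b']
'd': index 0 in ['d', 'a', 'c', 'b'] -> ['d', 'a', 'c', 'b']
'c': index 2 in ['d', 'a', 'c', 'b'] -> ['c', 'd', 'a', 'b']


Output: [1, 3, 3, 3, 0, 2, 0, 2]


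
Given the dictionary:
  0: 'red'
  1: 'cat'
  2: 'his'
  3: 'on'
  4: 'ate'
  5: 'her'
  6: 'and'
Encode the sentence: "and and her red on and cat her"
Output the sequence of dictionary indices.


Look up each word in the dictionary:
  'and' -> 6
  'and' -> 6
  'her' -> 5
  'red' -> 0
  'on' -> 3
  'and' -> 6
  'cat' -> 1
  'her' -> 5

Encoded: [6, 6, 5, 0, 3, 6, 1, 5]


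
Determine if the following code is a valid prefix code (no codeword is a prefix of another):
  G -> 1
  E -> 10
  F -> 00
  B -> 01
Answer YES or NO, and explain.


Checking each pair (does one codeword prefix another?):
  G='1' vs E='10': prefix -- VIOLATION

NO -- this is NOT a valid prefix code. G (1) is a prefix of E (10).


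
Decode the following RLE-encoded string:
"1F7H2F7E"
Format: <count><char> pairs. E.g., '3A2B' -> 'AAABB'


Expanding each <count><char> pair:
  1F -> 'F'
  7H -> 'HHHHHHH'
  2F -> 'FF'
  7E -> 'EEEEEEE'

Decoded = FHHHHHHHFFEEEEEEE
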